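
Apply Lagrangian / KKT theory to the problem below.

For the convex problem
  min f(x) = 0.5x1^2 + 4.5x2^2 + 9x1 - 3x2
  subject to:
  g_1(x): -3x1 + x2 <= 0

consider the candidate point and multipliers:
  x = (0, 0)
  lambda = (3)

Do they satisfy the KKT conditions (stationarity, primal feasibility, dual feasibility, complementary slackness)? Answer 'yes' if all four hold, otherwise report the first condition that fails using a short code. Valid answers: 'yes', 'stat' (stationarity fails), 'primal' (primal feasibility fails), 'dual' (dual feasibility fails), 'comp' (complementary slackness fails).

Gradient of f: grad f(x) = Q x + c = (9, -3)
Constraint values g_i(x) = a_i^T x - b_i:
  g_1((0, 0)) = 0
Stationarity residual: grad f(x) + sum_i lambda_i a_i = (0, 0)
  -> stationarity OK
Primal feasibility (all g_i <= 0): OK
Dual feasibility (all lambda_i >= 0): OK
Complementary slackness (lambda_i * g_i(x) = 0 for all i): OK

Verdict: yes, KKT holds.

yes


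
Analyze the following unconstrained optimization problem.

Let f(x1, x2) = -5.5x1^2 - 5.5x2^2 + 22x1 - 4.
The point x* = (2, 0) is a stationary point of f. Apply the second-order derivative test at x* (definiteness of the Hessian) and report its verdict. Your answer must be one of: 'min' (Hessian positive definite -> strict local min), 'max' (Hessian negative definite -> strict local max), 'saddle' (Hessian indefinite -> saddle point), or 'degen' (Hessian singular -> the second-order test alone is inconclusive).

Compute the Hessian H = grad^2 f:
  H = [[-11, 0], [0, -11]]
Verify stationarity: grad f(x*) = H x* + g = (0, 0).
Eigenvalues of H: -11, -11.
Both eigenvalues < 0, so H is negative definite -> x* is a strict local max.

max


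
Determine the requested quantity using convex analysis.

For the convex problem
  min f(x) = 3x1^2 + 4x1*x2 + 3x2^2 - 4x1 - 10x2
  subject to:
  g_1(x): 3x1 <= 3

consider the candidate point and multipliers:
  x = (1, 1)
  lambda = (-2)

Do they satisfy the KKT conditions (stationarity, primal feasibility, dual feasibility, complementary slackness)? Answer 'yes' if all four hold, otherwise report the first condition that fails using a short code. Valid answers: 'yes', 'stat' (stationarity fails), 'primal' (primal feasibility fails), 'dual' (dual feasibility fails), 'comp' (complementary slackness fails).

Gradient of f: grad f(x) = Q x + c = (6, 0)
Constraint values g_i(x) = a_i^T x - b_i:
  g_1((1, 1)) = 0
Stationarity residual: grad f(x) + sum_i lambda_i a_i = (0, 0)
  -> stationarity OK
Primal feasibility (all g_i <= 0): OK
Dual feasibility (all lambda_i >= 0): FAILS
Complementary slackness (lambda_i * g_i(x) = 0 for all i): OK

Verdict: the first failing condition is dual_feasibility -> dual.

dual


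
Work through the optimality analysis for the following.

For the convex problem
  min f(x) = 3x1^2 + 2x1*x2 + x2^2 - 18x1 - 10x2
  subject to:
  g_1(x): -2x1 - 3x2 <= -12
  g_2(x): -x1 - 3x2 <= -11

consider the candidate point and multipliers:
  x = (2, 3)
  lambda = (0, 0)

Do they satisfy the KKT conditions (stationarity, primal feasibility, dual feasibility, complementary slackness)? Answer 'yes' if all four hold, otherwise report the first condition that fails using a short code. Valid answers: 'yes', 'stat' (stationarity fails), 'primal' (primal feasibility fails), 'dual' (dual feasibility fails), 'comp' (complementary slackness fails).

Gradient of f: grad f(x) = Q x + c = (0, 0)
Constraint values g_i(x) = a_i^T x - b_i:
  g_1((2, 3)) = -1
  g_2((2, 3)) = 0
Stationarity residual: grad f(x) + sum_i lambda_i a_i = (0, 0)
  -> stationarity OK
Primal feasibility (all g_i <= 0): OK
Dual feasibility (all lambda_i >= 0): OK
Complementary slackness (lambda_i * g_i(x) = 0 for all i): OK

Verdict: yes, KKT holds.

yes


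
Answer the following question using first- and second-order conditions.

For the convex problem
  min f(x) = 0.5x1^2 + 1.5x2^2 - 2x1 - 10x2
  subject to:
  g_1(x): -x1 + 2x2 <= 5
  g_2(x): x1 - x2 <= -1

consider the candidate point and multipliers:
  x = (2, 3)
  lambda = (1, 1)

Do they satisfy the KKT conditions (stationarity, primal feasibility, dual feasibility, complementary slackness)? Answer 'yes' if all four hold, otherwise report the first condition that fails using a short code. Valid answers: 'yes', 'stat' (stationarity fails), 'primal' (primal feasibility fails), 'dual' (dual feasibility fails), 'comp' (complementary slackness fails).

Gradient of f: grad f(x) = Q x + c = (0, -1)
Constraint values g_i(x) = a_i^T x - b_i:
  g_1((2, 3)) = -1
  g_2((2, 3)) = 0
Stationarity residual: grad f(x) + sum_i lambda_i a_i = (0, 0)
  -> stationarity OK
Primal feasibility (all g_i <= 0): OK
Dual feasibility (all lambda_i >= 0): OK
Complementary slackness (lambda_i * g_i(x) = 0 for all i): FAILS

Verdict: the first failing condition is complementary_slackness -> comp.

comp


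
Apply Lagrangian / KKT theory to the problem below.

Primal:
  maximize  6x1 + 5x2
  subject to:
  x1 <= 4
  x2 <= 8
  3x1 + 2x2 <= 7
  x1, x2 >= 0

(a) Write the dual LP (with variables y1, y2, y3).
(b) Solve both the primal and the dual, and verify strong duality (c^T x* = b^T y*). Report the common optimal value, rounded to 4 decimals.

The standard primal-dual pair for 'max c^T x s.t. A x <= b, x >= 0' is:
  Dual:  min b^T y  s.t.  A^T y >= c,  y >= 0.

So the dual LP is:
  minimize  4y1 + 8y2 + 7y3
  subject to:
    y1 + 3y3 >= 6
    y2 + 2y3 >= 5
    y1, y2, y3 >= 0

Solving the primal: x* = (0, 3.5).
  primal value c^T x* = 17.5.
Solving the dual: y* = (0, 0, 2.5).
  dual value b^T y* = 17.5.
Strong duality: c^T x* = b^T y*. Confirmed.

17.5


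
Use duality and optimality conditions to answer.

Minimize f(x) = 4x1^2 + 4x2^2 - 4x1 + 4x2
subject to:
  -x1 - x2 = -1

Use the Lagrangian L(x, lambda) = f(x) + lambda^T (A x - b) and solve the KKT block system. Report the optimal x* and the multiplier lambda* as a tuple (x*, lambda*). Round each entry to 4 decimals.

Form the Lagrangian:
  L(x, lambda) = (1/2) x^T Q x + c^T x + lambda^T (A x - b)
Stationarity (grad_x L = 0): Q x + c + A^T lambda = 0.
Primal feasibility: A x = b.

This gives the KKT block system:
  [ Q   A^T ] [ x     ]   [-c ]
  [ A    0  ] [ lambda ] = [ b ]

Solving the linear system:
  x*      = (1, 0)
  lambda* = (4)
  f(x*)   = 0

x* = (1, 0), lambda* = (4)


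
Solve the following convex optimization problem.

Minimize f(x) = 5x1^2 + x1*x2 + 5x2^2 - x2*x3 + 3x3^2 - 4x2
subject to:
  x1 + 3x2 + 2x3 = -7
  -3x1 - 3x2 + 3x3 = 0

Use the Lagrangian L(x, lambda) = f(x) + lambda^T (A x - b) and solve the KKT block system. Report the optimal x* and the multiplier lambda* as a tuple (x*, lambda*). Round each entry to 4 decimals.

Form the Lagrangian:
  L(x, lambda) = (1/2) x^T Q x + c^T x + lambda^T (A x - b)
Stationarity (grad_x L = 0): Q x + c + A^T lambda = 0.
Primal feasibility: A x = b.

This gives the KKT block system:
  [ Q   A^T ] [ x     ]   [-c ]
  [ A    0  ] [ lambda ] = [ b ]

Solving the linear system:
  x*      = (-0.4162, -1.1503, -1.5665)
  lambda* = (4.5202, -0.264)
  f(x*)   = 18.1214

x* = (-0.4162, -1.1503, -1.5665), lambda* = (4.5202, -0.264)


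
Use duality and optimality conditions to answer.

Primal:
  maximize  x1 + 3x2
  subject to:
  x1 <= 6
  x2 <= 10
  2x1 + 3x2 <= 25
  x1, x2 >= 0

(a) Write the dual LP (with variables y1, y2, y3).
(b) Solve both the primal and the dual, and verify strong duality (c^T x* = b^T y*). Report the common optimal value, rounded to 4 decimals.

The standard primal-dual pair for 'max c^T x s.t. A x <= b, x >= 0' is:
  Dual:  min b^T y  s.t.  A^T y >= c,  y >= 0.

So the dual LP is:
  minimize  6y1 + 10y2 + 25y3
  subject to:
    y1 + 2y3 >= 1
    y2 + 3y3 >= 3
    y1, y2, y3 >= 0

Solving the primal: x* = (0, 8.3333).
  primal value c^T x* = 25.
Solving the dual: y* = (0, 0, 1).
  dual value b^T y* = 25.
Strong duality: c^T x* = b^T y*. Confirmed.

25


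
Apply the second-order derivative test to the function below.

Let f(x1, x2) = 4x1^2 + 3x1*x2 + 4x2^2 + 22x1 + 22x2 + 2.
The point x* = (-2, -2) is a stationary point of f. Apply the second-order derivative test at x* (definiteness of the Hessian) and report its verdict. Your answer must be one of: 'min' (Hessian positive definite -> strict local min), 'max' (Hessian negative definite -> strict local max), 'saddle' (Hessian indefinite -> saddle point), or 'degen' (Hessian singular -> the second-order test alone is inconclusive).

Compute the Hessian H = grad^2 f:
  H = [[8, 3], [3, 8]]
Verify stationarity: grad f(x*) = H x* + g = (0, 0).
Eigenvalues of H: 5, 11.
Both eigenvalues > 0, so H is positive definite -> x* is a strict local min.

min


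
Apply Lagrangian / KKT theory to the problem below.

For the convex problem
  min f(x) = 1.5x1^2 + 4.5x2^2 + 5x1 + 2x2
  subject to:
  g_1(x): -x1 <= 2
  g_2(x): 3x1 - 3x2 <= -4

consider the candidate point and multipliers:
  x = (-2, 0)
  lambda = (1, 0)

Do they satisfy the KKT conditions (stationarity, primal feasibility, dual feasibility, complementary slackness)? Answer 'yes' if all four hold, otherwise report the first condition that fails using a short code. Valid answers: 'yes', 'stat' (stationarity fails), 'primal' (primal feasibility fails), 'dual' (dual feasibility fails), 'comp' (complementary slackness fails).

Gradient of f: grad f(x) = Q x + c = (-1, 2)
Constraint values g_i(x) = a_i^T x - b_i:
  g_1((-2, 0)) = 0
  g_2((-2, 0)) = -2
Stationarity residual: grad f(x) + sum_i lambda_i a_i = (-2, 2)
  -> stationarity FAILS
Primal feasibility (all g_i <= 0): OK
Dual feasibility (all lambda_i >= 0): OK
Complementary slackness (lambda_i * g_i(x) = 0 for all i): OK

Verdict: the first failing condition is stationarity -> stat.

stat


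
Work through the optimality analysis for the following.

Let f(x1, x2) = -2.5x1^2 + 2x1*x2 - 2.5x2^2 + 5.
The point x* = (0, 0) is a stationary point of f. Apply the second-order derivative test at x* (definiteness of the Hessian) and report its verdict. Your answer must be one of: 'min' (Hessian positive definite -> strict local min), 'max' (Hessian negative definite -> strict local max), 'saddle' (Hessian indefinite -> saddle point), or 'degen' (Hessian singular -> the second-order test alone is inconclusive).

Compute the Hessian H = grad^2 f:
  H = [[-5, 2], [2, -5]]
Verify stationarity: grad f(x*) = H x* + g = (0, 0).
Eigenvalues of H: -7, -3.
Both eigenvalues < 0, so H is negative definite -> x* is a strict local max.

max


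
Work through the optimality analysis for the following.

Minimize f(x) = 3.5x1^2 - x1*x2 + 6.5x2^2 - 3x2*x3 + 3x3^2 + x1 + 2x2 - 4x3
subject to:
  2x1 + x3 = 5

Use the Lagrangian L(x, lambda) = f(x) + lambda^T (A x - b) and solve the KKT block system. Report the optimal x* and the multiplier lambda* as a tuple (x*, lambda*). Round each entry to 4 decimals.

Form the Lagrangian:
  L(x, lambda) = (1/2) x^T Q x + c^T x + lambda^T (A x - b)
Stationarity (grad_x L = 0): Q x + c + A^T lambda = 0.
Primal feasibility: A x = b.

This gives the KKT block system:
  [ Q   A^T ] [ x     ]   [-c ]
  [ A    0  ] [ lambda ] = [ b ]

Solving the linear system:
  x*      = (1.582, 0.3915, 1.836)
  lambda* = (-5.8413)
  f(x*)   = 12.1138

x* = (1.582, 0.3915, 1.836), lambda* = (-5.8413)


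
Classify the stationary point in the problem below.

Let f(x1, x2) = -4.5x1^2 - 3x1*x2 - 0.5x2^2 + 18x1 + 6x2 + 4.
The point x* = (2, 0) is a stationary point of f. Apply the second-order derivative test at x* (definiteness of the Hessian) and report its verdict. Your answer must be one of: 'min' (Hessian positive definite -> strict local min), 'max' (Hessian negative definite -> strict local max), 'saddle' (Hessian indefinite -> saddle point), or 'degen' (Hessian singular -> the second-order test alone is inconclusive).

Compute the Hessian H = grad^2 f:
  H = [[-9, -3], [-3, -1]]
Verify stationarity: grad f(x*) = H x* + g = (0, 0).
Eigenvalues of H: -10, 0.
H has a zero eigenvalue (singular; negative semidefinite but not definite), so H is neither positive definite, negative definite, nor indefinite. The second-order test alone is inconclusive -> degen.
(Indeed, f is constant along the null direction of H through x*, so x* is not a strict local extremum.)

degen


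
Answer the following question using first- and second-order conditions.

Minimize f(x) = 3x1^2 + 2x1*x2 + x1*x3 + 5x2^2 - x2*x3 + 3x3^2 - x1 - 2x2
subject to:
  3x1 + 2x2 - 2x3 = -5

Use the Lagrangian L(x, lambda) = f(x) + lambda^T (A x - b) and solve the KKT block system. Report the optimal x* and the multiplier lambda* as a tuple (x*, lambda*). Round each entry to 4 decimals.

Form the Lagrangian:
  L(x, lambda) = (1/2) x^T Q x + c^T x + lambda^T (A x - b)
Stationarity (grad_x L = 0): Q x + c + A^T lambda = 0.
Primal feasibility: A x = b.

This gives the KKT block system:
  [ Q   A^T ] [ x     ]   [-c ]
  [ A    0  ] [ lambda ] = [ b ]

Solving the linear system:
  x*      = (-1.1026, 0.0769, 0.9231)
  lambda* = (2.1795)
  f(x*)   = 5.9231

x* = (-1.1026, 0.0769, 0.9231), lambda* = (2.1795)


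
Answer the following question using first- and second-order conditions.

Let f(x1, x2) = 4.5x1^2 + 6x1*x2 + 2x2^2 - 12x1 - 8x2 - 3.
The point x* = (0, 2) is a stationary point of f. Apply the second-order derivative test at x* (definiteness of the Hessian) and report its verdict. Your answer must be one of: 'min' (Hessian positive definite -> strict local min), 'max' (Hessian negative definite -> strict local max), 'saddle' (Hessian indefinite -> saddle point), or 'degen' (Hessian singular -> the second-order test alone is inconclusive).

Compute the Hessian H = grad^2 f:
  H = [[9, 6], [6, 4]]
Verify stationarity: grad f(x*) = H x* + g = (0, 0).
Eigenvalues of H: 0, 13.
H has a zero eigenvalue (singular; positive semidefinite but not definite), so H is neither positive definite, negative definite, nor indefinite. The second-order test alone is inconclusive -> degen.
(Indeed, f is constant along the null direction of H through x*, so x* is not a strict local extremum.)

degen


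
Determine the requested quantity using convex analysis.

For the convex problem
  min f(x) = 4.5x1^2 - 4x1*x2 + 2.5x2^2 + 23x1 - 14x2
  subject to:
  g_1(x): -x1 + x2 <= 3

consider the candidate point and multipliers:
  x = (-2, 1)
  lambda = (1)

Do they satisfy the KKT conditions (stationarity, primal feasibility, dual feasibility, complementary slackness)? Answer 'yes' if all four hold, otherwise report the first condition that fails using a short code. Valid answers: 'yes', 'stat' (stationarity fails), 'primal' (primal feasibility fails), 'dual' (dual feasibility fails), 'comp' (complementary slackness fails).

Gradient of f: grad f(x) = Q x + c = (1, -1)
Constraint values g_i(x) = a_i^T x - b_i:
  g_1((-2, 1)) = 0
Stationarity residual: grad f(x) + sum_i lambda_i a_i = (0, 0)
  -> stationarity OK
Primal feasibility (all g_i <= 0): OK
Dual feasibility (all lambda_i >= 0): OK
Complementary slackness (lambda_i * g_i(x) = 0 for all i): OK

Verdict: yes, KKT holds.

yes


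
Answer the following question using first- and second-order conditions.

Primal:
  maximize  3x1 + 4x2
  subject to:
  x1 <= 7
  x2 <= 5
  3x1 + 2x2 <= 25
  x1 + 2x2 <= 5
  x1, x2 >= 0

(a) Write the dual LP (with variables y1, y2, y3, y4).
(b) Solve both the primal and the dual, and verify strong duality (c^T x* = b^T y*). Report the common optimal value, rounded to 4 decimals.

The standard primal-dual pair for 'max c^T x s.t. A x <= b, x >= 0' is:
  Dual:  min b^T y  s.t.  A^T y >= c,  y >= 0.

So the dual LP is:
  minimize  7y1 + 5y2 + 25y3 + 5y4
  subject to:
    y1 + 3y3 + y4 >= 3
    y2 + 2y3 + 2y4 >= 4
    y1, y2, y3, y4 >= 0

Solving the primal: x* = (5, 0).
  primal value c^T x* = 15.
Solving the dual: y* = (0, 0, 0, 3).
  dual value b^T y* = 15.
Strong duality: c^T x* = b^T y*. Confirmed.

15


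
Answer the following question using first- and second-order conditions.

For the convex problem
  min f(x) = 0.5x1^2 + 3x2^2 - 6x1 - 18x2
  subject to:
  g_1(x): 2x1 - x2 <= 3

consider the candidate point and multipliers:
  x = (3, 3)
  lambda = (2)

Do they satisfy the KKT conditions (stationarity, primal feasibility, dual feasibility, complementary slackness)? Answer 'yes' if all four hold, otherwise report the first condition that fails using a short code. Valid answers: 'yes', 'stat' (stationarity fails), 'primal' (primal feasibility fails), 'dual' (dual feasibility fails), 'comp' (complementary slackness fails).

Gradient of f: grad f(x) = Q x + c = (-3, 0)
Constraint values g_i(x) = a_i^T x - b_i:
  g_1((3, 3)) = 0
Stationarity residual: grad f(x) + sum_i lambda_i a_i = (1, -2)
  -> stationarity FAILS
Primal feasibility (all g_i <= 0): OK
Dual feasibility (all lambda_i >= 0): OK
Complementary slackness (lambda_i * g_i(x) = 0 for all i): OK

Verdict: the first failing condition is stationarity -> stat.

stat


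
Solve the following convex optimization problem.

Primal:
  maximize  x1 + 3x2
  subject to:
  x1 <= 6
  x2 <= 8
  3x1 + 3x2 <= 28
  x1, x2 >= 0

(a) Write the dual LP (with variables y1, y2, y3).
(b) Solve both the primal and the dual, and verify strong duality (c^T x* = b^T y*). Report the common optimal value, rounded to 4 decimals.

The standard primal-dual pair for 'max c^T x s.t. A x <= b, x >= 0' is:
  Dual:  min b^T y  s.t.  A^T y >= c,  y >= 0.

So the dual LP is:
  minimize  6y1 + 8y2 + 28y3
  subject to:
    y1 + 3y3 >= 1
    y2 + 3y3 >= 3
    y1, y2, y3 >= 0

Solving the primal: x* = (1.3333, 8).
  primal value c^T x* = 25.3333.
Solving the dual: y* = (0, 2, 0.3333).
  dual value b^T y* = 25.3333.
Strong duality: c^T x* = b^T y*. Confirmed.

25.3333


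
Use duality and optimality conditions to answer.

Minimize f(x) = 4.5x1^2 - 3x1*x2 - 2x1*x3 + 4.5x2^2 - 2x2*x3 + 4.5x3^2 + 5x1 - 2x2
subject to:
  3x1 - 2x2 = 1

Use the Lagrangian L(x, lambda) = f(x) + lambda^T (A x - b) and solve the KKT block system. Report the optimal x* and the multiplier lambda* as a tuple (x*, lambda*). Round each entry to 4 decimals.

Form the Lagrangian:
  L(x, lambda) = (1/2) x^T Q x + c^T x + lambda^T (A x - b)
Stationarity (grad_x L = 0): Q x + c + A^T lambda = 0.
Primal feasibility: A x = b.

This gives the KKT block system:
  [ Q   A^T ] [ x     ]   [-c ]
  [ A    0  ] [ lambda ] = [ b ]

Solving the linear system:
  x*      = (0.1542, -0.2687, -0.0254)
  lambda* = (-2.4149)
  f(x*)   = 1.8617

x* = (0.1542, -0.2687, -0.0254), lambda* = (-2.4149)


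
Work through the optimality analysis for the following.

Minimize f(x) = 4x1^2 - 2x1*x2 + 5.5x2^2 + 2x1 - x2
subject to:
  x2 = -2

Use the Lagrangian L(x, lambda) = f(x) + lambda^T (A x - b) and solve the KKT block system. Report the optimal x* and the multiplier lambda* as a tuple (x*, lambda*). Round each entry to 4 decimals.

Form the Lagrangian:
  L(x, lambda) = (1/2) x^T Q x + c^T x + lambda^T (A x - b)
Stationarity (grad_x L = 0): Q x + c + A^T lambda = 0.
Primal feasibility: A x = b.

This gives the KKT block system:
  [ Q   A^T ] [ x     ]   [-c ]
  [ A    0  ] [ lambda ] = [ b ]

Solving the linear system:
  x*      = (-0.75, -2)
  lambda* = (21.5)
  f(x*)   = 21.75

x* = (-0.75, -2), lambda* = (21.5)


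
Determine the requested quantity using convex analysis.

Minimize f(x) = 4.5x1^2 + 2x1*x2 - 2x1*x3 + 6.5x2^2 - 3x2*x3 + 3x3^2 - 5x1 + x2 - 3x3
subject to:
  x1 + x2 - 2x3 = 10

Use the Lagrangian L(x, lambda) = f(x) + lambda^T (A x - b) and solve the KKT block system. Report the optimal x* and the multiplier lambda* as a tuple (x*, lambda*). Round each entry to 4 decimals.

Form the Lagrangian:
  L(x, lambda) = (1/2) x^T Q x + c^T x + lambda^T (A x - b)
Stationarity (grad_x L = 0): Q x + c + A^T lambda = 0.
Primal feasibility: A x = b.

This gives the KKT block system:
  [ Q   A^T ] [ x     ]   [-c ]
  [ A    0  ] [ lambda ] = [ b ]

Solving the linear system:
  x*      = (1.3618, -0.0749, -4.3566)
  lambda* = (-15.8191)
  f(x*)   = 82.1886

x* = (1.3618, -0.0749, -4.3566), lambda* = (-15.8191)


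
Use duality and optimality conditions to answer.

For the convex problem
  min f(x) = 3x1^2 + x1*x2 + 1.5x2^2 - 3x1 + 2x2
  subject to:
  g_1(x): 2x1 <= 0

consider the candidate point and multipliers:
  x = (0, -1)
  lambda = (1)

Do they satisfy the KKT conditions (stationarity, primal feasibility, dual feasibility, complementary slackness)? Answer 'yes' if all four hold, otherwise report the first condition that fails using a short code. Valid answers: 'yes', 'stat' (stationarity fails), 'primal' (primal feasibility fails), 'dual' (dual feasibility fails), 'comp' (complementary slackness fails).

Gradient of f: grad f(x) = Q x + c = (-4, -1)
Constraint values g_i(x) = a_i^T x - b_i:
  g_1((0, -1)) = 0
Stationarity residual: grad f(x) + sum_i lambda_i a_i = (-2, -1)
  -> stationarity FAILS
Primal feasibility (all g_i <= 0): OK
Dual feasibility (all lambda_i >= 0): OK
Complementary slackness (lambda_i * g_i(x) = 0 for all i): OK

Verdict: the first failing condition is stationarity -> stat.

stat


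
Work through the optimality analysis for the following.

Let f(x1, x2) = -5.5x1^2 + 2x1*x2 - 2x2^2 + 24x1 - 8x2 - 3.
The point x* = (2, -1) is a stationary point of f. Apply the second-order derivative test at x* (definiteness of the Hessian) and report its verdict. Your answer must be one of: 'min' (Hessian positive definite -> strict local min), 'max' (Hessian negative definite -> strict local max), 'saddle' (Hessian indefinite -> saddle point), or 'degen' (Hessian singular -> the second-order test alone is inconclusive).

Compute the Hessian H = grad^2 f:
  H = [[-11, 2], [2, -4]]
Verify stationarity: grad f(x*) = H x* + g = (0, 0).
Eigenvalues of H: -11.5311, -3.4689.
Both eigenvalues < 0, so H is negative definite -> x* is a strict local max.

max


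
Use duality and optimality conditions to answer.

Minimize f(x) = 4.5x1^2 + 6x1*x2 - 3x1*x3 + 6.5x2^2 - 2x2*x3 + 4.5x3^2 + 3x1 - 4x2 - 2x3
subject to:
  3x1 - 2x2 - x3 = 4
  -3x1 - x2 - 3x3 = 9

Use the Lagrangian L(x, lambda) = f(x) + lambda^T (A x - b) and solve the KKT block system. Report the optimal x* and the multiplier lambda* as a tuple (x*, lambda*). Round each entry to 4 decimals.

Form the Lagrangian:
  L(x, lambda) = (1/2) x^T Q x + c^T x + lambda^T (A x - b)
Stationarity (grad_x L = 0): Q x + c + A^T lambda = 0.
Primal feasibility: A x = b.

This gives the KKT block system:
  [ Q   A^T ] [ x     ]   [-c ]
  [ A    0  ] [ lambda ] = [ b ]

Solving the linear system:
  x*      = (-0.2338, -1.161, -2.3792)
  lambda* = (-5.3644, -5.0085)
  f(x*)   = 37.6176

x* = (-0.2338, -1.161, -2.3792), lambda* = (-5.3644, -5.0085)


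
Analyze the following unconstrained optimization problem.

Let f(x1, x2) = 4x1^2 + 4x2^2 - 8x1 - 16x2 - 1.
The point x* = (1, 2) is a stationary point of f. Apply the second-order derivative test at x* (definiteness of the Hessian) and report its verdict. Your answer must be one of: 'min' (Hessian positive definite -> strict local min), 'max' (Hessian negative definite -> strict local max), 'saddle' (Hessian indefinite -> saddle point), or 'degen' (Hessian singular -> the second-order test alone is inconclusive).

Compute the Hessian H = grad^2 f:
  H = [[8, 0], [0, 8]]
Verify stationarity: grad f(x*) = H x* + g = (0, 0).
Eigenvalues of H: 8, 8.
Both eigenvalues > 0, so H is positive definite -> x* is a strict local min.

min


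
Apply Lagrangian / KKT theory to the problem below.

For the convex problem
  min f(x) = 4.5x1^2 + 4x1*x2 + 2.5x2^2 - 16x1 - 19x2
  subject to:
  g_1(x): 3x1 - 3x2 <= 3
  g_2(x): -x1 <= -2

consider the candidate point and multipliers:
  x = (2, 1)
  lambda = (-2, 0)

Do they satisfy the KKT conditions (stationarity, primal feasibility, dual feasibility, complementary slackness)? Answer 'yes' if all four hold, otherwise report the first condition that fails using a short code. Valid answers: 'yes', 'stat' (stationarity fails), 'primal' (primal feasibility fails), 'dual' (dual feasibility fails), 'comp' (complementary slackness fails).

Gradient of f: grad f(x) = Q x + c = (6, -6)
Constraint values g_i(x) = a_i^T x - b_i:
  g_1((2, 1)) = 0
  g_2((2, 1)) = 0
Stationarity residual: grad f(x) + sum_i lambda_i a_i = (0, 0)
  -> stationarity OK
Primal feasibility (all g_i <= 0): OK
Dual feasibility (all lambda_i >= 0): FAILS
Complementary slackness (lambda_i * g_i(x) = 0 for all i): OK

Verdict: the first failing condition is dual_feasibility -> dual.

dual


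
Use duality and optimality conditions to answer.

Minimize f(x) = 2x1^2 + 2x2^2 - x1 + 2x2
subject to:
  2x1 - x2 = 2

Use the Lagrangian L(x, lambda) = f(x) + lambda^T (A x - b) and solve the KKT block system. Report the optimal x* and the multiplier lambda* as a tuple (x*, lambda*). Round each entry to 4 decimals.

Form the Lagrangian:
  L(x, lambda) = (1/2) x^T Q x + c^T x + lambda^T (A x - b)
Stationarity (grad_x L = 0): Q x + c + A^T lambda = 0.
Primal feasibility: A x = b.

This gives the KKT block system:
  [ Q   A^T ] [ x     ]   [-c ]
  [ A    0  ] [ lambda ] = [ b ]

Solving the linear system:
  x*      = (0.65, -0.7)
  lambda* = (-0.8)
  f(x*)   = -0.225

x* = (0.65, -0.7), lambda* = (-0.8)


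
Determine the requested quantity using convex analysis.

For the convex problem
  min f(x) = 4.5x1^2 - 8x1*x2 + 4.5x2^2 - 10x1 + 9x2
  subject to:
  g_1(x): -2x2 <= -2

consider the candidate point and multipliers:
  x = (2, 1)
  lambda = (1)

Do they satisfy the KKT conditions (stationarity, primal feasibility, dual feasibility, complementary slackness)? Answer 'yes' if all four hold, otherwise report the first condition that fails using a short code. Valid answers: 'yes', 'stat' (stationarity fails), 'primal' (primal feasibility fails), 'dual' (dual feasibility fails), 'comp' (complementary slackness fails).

Gradient of f: grad f(x) = Q x + c = (0, 2)
Constraint values g_i(x) = a_i^T x - b_i:
  g_1((2, 1)) = 0
Stationarity residual: grad f(x) + sum_i lambda_i a_i = (0, 0)
  -> stationarity OK
Primal feasibility (all g_i <= 0): OK
Dual feasibility (all lambda_i >= 0): OK
Complementary slackness (lambda_i * g_i(x) = 0 for all i): OK

Verdict: yes, KKT holds.

yes


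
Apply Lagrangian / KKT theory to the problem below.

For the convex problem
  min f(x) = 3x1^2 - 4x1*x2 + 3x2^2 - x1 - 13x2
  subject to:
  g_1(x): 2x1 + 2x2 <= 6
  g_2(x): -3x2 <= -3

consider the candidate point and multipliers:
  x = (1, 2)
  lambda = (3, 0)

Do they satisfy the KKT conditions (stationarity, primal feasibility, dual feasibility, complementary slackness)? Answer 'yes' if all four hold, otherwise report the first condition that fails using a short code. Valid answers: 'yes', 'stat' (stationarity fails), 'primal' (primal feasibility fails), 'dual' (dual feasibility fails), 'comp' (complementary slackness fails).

Gradient of f: grad f(x) = Q x + c = (-3, -5)
Constraint values g_i(x) = a_i^T x - b_i:
  g_1((1, 2)) = 0
  g_2((1, 2)) = -3
Stationarity residual: grad f(x) + sum_i lambda_i a_i = (3, 1)
  -> stationarity FAILS
Primal feasibility (all g_i <= 0): OK
Dual feasibility (all lambda_i >= 0): OK
Complementary slackness (lambda_i * g_i(x) = 0 for all i): OK

Verdict: the first failing condition is stationarity -> stat.

stat


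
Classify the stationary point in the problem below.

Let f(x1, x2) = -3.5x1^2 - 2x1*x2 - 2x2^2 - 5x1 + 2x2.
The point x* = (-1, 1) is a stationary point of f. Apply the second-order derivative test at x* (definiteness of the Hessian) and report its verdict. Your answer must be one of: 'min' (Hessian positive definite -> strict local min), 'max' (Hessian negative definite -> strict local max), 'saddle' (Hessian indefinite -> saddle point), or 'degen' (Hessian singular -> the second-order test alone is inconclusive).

Compute the Hessian H = grad^2 f:
  H = [[-7, -2], [-2, -4]]
Verify stationarity: grad f(x*) = H x* + g = (0, 0).
Eigenvalues of H: -8, -3.
Both eigenvalues < 0, so H is negative definite -> x* is a strict local max.

max


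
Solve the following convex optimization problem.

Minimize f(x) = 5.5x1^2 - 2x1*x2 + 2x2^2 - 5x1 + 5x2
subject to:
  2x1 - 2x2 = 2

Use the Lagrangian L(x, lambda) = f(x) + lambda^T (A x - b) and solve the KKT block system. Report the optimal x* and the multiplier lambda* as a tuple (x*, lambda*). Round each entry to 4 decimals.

Form the Lagrangian:
  L(x, lambda) = (1/2) x^T Q x + c^T x + lambda^T (A x - b)
Stationarity (grad_x L = 0): Q x + c + A^T lambda = 0.
Primal feasibility: A x = b.

This gives the KKT block system:
  [ Q   A^T ] [ x     ]   [-c ]
  [ A    0  ] [ lambda ] = [ b ]

Solving the linear system:
  x*      = (0.1818, -0.8182)
  lambda* = (0.6818)
  f(x*)   = -3.1818

x* = (0.1818, -0.8182), lambda* = (0.6818)


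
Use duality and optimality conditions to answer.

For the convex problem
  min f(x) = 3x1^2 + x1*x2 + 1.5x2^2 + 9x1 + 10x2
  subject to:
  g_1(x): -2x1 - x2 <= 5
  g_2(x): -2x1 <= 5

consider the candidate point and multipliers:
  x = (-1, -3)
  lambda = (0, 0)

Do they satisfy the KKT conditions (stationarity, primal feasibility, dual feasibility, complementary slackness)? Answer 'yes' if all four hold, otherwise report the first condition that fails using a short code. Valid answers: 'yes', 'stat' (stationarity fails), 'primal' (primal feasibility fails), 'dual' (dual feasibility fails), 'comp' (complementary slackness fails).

Gradient of f: grad f(x) = Q x + c = (0, 0)
Constraint values g_i(x) = a_i^T x - b_i:
  g_1((-1, -3)) = 0
  g_2((-1, -3)) = -3
Stationarity residual: grad f(x) + sum_i lambda_i a_i = (0, 0)
  -> stationarity OK
Primal feasibility (all g_i <= 0): OK
Dual feasibility (all lambda_i >= 0): OK
Complementary slackness (lambda_i * g_i(x) = 0 for all i): OK

Verdict: yes, KKT holds.

yes


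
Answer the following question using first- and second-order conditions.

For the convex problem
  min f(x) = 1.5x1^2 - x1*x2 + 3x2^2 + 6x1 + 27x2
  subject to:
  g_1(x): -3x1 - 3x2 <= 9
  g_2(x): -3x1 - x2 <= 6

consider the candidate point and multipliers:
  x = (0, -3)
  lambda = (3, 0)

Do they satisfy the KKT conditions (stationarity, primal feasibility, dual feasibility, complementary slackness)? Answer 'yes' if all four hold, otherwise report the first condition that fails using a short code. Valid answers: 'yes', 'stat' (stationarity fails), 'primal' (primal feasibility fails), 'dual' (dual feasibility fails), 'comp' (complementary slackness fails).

Gradient of f: grad f(x) = Q x + c = (9, 9)
Constraint values g_i(x) = a_i^T x - b_i:
  g_1((0, -3)) = 0
  g_2((0, -3)) = -3
Stationarity residual: grad f(x) + sum_i lambda_i a_i = (0, 0)
  -> stationarity OK
Primal feasibility (all g_i <= 0): OK
Dual feasibility (all lambda_i >= 0): OK
Complementary slackness (lambda_i * g_i(x) = 0 for all i): OK

Verdict: yes, KKT holds.

yes


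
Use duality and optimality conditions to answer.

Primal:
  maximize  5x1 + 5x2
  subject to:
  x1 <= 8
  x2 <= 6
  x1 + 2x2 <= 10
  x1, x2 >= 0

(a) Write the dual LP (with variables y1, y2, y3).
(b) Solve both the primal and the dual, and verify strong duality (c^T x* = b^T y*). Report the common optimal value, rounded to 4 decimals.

The standard primal-dual pair for 'max c^T x s.t. A x <= b, x >= 0' is:
  Dual:  min b^T y  s.t.  A^T y >= c,  y >= 0.

So the dual LP is:
  minimize  8y1 + 6y2 + 10y3
  subject to:
    y1 + y3 >= 5
    y2 + 2y3 >= 5
    y1, y2, y3 >= 0

Solving the primal: x* = (8, 1).
  primal value c^T x* = 45.
Solving the dual: y* = (2.5, 0, 2.5).
  dual value b^T y* = 45.
Strong duality: c^T x* = b^T y*. Confirmed.

45


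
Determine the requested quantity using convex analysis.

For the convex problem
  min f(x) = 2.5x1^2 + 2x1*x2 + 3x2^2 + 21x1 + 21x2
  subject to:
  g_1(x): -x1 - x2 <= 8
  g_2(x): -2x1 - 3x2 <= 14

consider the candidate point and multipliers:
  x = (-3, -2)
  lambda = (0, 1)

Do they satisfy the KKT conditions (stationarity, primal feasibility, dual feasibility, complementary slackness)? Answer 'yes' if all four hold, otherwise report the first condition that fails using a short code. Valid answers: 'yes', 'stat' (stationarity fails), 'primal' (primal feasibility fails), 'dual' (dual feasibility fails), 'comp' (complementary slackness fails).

Gradient of f: grad f(x) = Q x + c = (2, 3)
Constraint values g_i(x) = a_i^T x - b_i:
  g_1((-3, -2)) = -3
  g_2((-3, -2)) = -2
Stationarity residual: grad f(x) + sum_i lambda_i a_i = (0, 0)
  -> stationarity OK
Primal feasibility (all g_i <= 0): OK
Dual feasibility (all lambda_i >= 0): OK
Complementary slackness (lambda_i * g_i(x) = 0 for all i): FAILS

Verdict: the first failing condition is complementary_slackness -> comp.

comp


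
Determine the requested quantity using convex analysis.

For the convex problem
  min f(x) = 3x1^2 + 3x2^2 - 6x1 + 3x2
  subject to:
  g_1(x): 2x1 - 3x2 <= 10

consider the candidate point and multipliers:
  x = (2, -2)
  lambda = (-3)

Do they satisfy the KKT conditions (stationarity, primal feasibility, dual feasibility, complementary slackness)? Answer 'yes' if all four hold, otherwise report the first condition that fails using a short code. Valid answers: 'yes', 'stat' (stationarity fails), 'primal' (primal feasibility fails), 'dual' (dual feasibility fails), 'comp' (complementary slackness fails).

Gradient of f: grad f(x) = Q x + c = (6, -9)
Constraint values g_i(x) = a_i^T x - b_i:
  g_1((2, -2)) = 0
Stationarity residual: grad f(x) + sum_i lambda_i a_i = (0, 0)
  -> stationarity OK
Primal feasibility (all g_i <= 0): OK
Dual feasibility (all lambda_i >= 0): FAILS
Complementary slackness (lambda_i * g_i(x) = 0 for all i): OK

Verdict: the first failing condition is dual_feasibility -> dual.

dual


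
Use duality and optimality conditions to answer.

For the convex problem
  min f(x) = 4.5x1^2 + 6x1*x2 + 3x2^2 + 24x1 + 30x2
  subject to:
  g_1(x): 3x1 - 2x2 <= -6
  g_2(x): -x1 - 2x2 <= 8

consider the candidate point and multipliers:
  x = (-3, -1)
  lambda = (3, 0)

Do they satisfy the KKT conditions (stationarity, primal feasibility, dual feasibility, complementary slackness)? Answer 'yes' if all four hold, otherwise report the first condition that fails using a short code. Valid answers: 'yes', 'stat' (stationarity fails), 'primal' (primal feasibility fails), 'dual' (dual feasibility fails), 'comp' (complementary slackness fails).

Gradient of f: grad f(x) = Q x + c = (-9, 6)
Constraint values g_i(x) = a_i^T x - b_i:
  g_1((-3, -1)) = -1
  g_2((-3, -1)) = -3
Stationarity residual: grad f(x) + sum_i lambda_i a_i = (0, 0)
  -> stationarity OK
Primal feasibility (all g_i <= 0): OK
Dual feasibility (all lambda_i >= 0): OK
Complementary slackness (lambda_i * g_i(x) = 0 for all i): FAILS

Verdict: the first failing condition is complementary_slackness -> comp.

comp


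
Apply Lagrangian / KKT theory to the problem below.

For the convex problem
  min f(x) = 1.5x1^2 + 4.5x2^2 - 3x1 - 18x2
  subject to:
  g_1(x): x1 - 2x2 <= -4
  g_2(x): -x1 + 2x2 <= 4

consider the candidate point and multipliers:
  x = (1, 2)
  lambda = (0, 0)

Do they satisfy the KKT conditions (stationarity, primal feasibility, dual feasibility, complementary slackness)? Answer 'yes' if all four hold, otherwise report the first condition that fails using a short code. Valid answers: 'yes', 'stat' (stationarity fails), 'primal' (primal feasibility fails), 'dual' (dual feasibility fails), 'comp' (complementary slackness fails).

Gradient of f: grad f(x) = Q x + c = (0, 0)
Constraint values g_i(x) = a_i^T x - b_i:
  g_1((1, 2)) = 1
  g_2((1, 2)) = -1
Stationarity residual: grad f(x) + sum_i lambda_i a_i = (0, 0)
  -> stationarity OK
Primal feasibility (all g_i <= 0): FAILS
Dual feasibility (all lambda_i >= 0): OK
Complementary slackness (lambda_i * g_i(x) = 0 for all i): OK

Verdict: the first failing condition is primal_feasibility -> primal.

primal


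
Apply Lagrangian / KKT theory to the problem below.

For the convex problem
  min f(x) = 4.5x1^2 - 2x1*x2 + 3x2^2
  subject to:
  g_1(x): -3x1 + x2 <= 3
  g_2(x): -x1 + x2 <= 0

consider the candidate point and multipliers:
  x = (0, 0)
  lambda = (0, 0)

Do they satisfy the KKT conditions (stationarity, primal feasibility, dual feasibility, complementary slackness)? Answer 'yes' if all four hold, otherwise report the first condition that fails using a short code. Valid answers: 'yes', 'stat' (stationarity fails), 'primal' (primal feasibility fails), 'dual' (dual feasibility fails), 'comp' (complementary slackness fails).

Gradient of f: grad f(x) = Q x + c = (0, 0)
Constraint values g_i(x) = a_i^T x - b_i:
  g_1((0, 0)) = -3
  g_2((0, 0)) = 0
Stationarity residual: grad f(x) + sum_i lambda_i a_i = (0, 0)
  -> stationarity OK
Primal feasibility (all g_i <= 0): OK
Dual feasibility (all lambda_i >= 0): OK
Complementary slackness (lambda_i * g_i(x) = 0 for all i): OK

Verdict: yes, KKT holds.

yes


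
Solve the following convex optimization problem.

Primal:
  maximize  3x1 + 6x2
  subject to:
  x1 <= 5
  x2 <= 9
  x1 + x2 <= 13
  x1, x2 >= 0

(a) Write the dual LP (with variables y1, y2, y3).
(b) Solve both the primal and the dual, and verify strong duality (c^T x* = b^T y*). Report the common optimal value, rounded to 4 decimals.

The standard primal-dual pair for 'max c^T x s.t. A x <= b, x >= 0' is:
  Dual:  min b^T y  s.t.  A^T y >= c,  y >= 0.

So the dual LP is:
  minimize  5y1 + 9y2 + 13y3
  subject to:
    y1 + y3 >= 3
    y2 + y3 >= 6
    y1, y2, y3 >= 0

Solving the primal: x* = (4, 9).
  primal value c^T x* = 66.
Solving the dual: y* = (0, 3, 3).
  dual value b^T y* = 66.
Strong duality: c^T x* = b^T y*. Confirmed.

66


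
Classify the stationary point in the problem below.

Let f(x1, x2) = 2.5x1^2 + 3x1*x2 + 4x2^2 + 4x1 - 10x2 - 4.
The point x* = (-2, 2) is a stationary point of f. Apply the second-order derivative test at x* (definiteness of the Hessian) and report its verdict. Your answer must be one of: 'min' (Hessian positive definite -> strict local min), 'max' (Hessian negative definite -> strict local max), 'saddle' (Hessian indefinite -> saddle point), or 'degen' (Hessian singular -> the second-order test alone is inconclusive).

Compute the Hessian H = grad^2 f:
  H = [[5, 3], [3, 8]]
Verify stationarity: grad f(x*) = H x* + g = (0, 0).
Eigenvalues of H: 3.1459, 9.8541.
Both eigenvalues > 0, so H is positive definite -> x* is a strict local min.

min


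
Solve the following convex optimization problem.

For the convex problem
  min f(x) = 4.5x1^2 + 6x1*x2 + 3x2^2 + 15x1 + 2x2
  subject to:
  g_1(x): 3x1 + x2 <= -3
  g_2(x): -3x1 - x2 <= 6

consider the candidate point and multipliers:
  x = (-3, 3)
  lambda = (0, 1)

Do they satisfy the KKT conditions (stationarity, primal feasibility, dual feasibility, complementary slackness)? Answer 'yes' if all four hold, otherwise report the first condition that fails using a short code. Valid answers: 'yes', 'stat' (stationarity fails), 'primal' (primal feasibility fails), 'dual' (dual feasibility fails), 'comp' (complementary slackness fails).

Gradient of f: grad f(x) = Q x + c = (6, 2)
Constraint values g_i(x) = a_i^T x - b_i:
  g_1((-3, 3)) = -3
  g_2((-3, 3)) = 0
Stationarity residual: grad f(x) + sum_i lambda_i a_i = (3, 1)
  -> stationarity FAILS
Primal feasibility (all g_i <= 0): OK
Dual feasibility (all lambda_i >= 0): OK
Complementary slackness (lambda_i * g_i(x) = 0 for all i): OK

Verdict: the first failing condition is stationarity -> stat.

stat


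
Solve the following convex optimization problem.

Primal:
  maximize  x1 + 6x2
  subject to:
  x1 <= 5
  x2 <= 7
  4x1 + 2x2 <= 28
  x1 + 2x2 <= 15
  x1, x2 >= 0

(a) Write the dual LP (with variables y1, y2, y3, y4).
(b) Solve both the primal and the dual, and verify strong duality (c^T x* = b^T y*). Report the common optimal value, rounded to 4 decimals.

The standard primal-dual pair for 'max c^T x s.t. A x <= b, x >= 0' is:
  Dual:  min b^T y  s.t.  A^T y >= c,  y >= 0.

So the dual LP is:
  minimize  5y1 + 7y2 + 28y3 + 15y4
  subject to:
    y1 + 4y3 + y4 >= 1
    y2 + 2y3 + 2y4 >= 6
    y1, y2, y3, y4 >= 0

Solving the primal: x* = (1, 7).
  primal value c^T x* = 43.
Solving the dual: y* = (0, 4, 0, 1).
  dual value b^T y* = 43.
Strong duality: c^T x* = b^T y*. Confirmed.

43


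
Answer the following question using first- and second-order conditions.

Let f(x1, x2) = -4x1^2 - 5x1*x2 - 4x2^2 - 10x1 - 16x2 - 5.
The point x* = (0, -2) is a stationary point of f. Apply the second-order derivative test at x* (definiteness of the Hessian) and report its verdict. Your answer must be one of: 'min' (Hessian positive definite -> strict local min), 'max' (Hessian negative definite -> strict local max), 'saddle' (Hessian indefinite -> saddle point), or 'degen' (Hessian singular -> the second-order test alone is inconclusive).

Compute the Hessian H = grad^2 f:
  H = [[-8, -5], [-5, -8]]
Verify stationarity: grad f(x*) = H x* + g = (0, 0).
Eigenvalues of H: -13, -3.
Both eigenvalues < 0, so H is negative definite -> x* is a strict local max.

max
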